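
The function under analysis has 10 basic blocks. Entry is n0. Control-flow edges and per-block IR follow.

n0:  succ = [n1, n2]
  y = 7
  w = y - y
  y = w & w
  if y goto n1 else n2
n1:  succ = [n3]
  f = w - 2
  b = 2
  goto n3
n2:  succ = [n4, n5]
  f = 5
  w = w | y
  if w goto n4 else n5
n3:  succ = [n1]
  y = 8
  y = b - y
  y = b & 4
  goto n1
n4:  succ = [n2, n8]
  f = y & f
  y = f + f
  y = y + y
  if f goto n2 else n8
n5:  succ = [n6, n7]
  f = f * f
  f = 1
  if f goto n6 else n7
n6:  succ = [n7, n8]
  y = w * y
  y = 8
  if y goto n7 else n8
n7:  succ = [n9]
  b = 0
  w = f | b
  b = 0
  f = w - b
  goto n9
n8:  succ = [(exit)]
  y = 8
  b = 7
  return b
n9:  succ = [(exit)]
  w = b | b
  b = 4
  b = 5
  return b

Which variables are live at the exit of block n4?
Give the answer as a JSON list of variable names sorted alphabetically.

Per-block:
  n0: {w,y} / ∅
  n1: {b,f} / {w}
  n2: {f,w} / {w,y}
  n3: {y} / {b}
  n4: {f,y} / {f,y}
  n5: {f} / {f}
  n6: {y} / {w,y}
  n7: {b,f,w} / {f}
  n8: {b,y} / ∅
  n9: {b,w} / {b}

Liveness:
  n0: in=∅ out={w,y}
  n1: in={w} out={b,w}
  n2: in={w,y} out={f,w,y}
  n3: in={b,w} out={w}
  n4: in={f,w,y} out={w,y}
  n5: in={f,w,y} out={f,w,y}
  n6: in={f,w,y} out={f}
  n7: in={f} out={b}
  n8: in=∅ out=∅
  n9: in={b} out=∅

live-out(n4) = ["w", "y"]

Answer: ["w", "y"]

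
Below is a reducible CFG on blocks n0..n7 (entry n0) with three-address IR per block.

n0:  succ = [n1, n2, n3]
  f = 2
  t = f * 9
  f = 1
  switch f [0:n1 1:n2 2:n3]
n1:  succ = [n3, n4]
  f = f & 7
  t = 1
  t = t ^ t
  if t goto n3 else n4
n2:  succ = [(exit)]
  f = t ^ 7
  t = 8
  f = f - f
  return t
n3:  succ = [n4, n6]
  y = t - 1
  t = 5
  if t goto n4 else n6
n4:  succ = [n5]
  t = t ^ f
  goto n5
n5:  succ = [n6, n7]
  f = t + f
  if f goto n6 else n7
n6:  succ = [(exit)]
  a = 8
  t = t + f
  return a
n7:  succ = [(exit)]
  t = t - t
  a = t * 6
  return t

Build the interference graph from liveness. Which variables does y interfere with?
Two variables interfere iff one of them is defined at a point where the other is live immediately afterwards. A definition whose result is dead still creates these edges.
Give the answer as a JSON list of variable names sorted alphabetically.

Answer: ["f"]

Derivation:
Per-block:
  n0: def={f,t} ue=∅
  n1: def={f,t} ue={f}
  n2: def={f,t} ue={t}
  n3: def={t,y} ue={t}
  n4: def={t} ue={f,t}
  n5: def={f} ue={f,t}
  n6: def={a,t} ue={f,t}
  n7: def={a,t} ue={t}

Liveness:
  live n0: ∅→{f,t}
  live n1: {f}→{f,t}
  live n2: {t}→∅
  live n3: {f,t}→{f,t}
  live n4: {f,t}→{f,t}
  live n5: {f,t}→{f,t}
  live n6: {f,t}→∅
  live n7: {t}→∅

Interfere edges:
  a: {f,t}
  f: {a,t,y}
  t: {a,f}
  y: {f}

N(y) = ["f"]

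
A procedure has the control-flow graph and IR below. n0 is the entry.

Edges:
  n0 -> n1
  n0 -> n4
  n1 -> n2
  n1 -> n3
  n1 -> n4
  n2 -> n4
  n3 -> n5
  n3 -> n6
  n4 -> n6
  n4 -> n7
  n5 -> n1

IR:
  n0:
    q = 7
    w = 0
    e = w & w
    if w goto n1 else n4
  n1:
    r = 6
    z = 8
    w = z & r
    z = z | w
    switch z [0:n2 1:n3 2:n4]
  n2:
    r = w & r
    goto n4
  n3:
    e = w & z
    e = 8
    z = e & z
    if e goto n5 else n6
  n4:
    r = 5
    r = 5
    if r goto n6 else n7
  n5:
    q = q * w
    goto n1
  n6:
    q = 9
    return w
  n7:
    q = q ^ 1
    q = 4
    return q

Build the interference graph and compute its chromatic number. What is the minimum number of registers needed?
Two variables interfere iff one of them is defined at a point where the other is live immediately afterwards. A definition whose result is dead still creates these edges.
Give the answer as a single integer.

Answer: 4

Analysis:
Block summaries:
  n0: def={e,q,w} ue=∅
  n1: def={r,w,z} ue=∅
  n2: def={r} ue={r,w}
  n3: def={e,z} ue={w,z}
  n4: def={r} ue=∅
  n5: def={q} ue={q,w}
  n6: def={q} ue={w}
  n7: def={q} ue={q}

Liveness:
  live n0: ∅→{q,w}
  live n1: {q}→{q,r,w,z}
  live n2: {q,r,w}→{q,w}
  live n3: {q,w,z}→{q,w}
  live n4: {q,w}→{q,w}
  live n5: {q,w}→{q}
  live n6: {w}→∅
  live n7: {q}→∅

Interfere edges:
  e↔{q,w,z}
  q↔{e,r,w,z}
  r↔{q,w,z}
  w↔{e,q,r,z}
  z↔{e,q,r,w}

Colouring:
  clique {e,q,w,z} ⇒ need ≥ 4
  assign e→c3 q→c0 r→c3 w→c1 z→c2 — no edge inside a register ⇒ χ ≤ 4
  χ = 4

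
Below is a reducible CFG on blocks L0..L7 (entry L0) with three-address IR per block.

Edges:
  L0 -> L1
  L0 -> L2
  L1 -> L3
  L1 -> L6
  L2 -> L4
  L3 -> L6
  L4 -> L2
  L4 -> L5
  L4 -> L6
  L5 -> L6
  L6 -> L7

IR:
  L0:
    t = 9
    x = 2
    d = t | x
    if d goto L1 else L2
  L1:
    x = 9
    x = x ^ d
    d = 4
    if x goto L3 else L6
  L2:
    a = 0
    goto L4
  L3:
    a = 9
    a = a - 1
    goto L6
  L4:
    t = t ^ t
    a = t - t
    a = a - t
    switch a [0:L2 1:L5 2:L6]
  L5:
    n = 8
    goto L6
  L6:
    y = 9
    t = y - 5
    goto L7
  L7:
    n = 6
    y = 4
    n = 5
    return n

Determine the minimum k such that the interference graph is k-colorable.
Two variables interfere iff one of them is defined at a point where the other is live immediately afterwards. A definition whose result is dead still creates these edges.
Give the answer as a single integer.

def/use:
  L0: def={d,t,x} ue=∅
  L1: def={d,x} ue={d}
  L2: def={a} ue=∅
  L3: def={a} ue=∅
  L4: def={a,t} ue={t}
  L5: def={n} ue=∅
  L6: def={t,y} ue=∅
  L7: def={n,y} ue=∅

Live sets:
  L0: in=∅ out={d,t}
  L1: in={d} out=∅
  L2: in={t} out={t}
  L3: in=∅ out=∅
  L4: in={t} out={t}
  L5: in=∅ out=∅
  L6: in=∅ out=∅
  L7: in=∅ out=∅

Interfere edges:
  a — {t}
  d — {t,x}
  n — ∅
  t — {a,d,x}
  x — {d,t}
  y — ∅

Registers:
  clique {d,t,x} ⇒ need ≥ 3
  assign a→R1 d→R1 n→R0 t→R0 x→R2 y→R0 — no edge inside a register ⇒ χ ≤ 3
  χ = 3

Answer: 3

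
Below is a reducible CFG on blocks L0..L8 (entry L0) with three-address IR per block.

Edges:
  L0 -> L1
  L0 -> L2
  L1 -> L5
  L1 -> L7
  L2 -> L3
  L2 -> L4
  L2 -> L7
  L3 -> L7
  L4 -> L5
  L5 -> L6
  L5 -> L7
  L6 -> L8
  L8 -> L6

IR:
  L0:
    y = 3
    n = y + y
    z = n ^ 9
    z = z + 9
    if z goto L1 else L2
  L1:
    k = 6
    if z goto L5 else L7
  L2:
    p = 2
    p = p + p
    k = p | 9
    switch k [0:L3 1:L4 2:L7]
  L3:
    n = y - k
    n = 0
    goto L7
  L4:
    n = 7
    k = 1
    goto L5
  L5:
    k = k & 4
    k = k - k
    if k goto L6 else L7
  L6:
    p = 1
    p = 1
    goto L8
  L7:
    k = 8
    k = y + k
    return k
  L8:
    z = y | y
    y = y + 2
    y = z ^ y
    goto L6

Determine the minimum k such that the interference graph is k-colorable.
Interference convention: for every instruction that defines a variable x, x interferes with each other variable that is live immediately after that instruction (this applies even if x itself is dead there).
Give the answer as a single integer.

Block summaries:
  L0: {n,y,z} / ∅
  L1: {k} / {z}
  L2: {k,p} / ∅
  L3: {n} / {k,y}
  L4: {k,n} / ∅
  L5: {k} / {k}
  L6: {p} / ∅
  L7: {k} / {y}
  L8: {y,z} / {y}

Backward fixpoint:
  L0: in=∅ out={y,z}
  L1: in={y,z} out={k,y}
  L2: in={y} out={k,y}
  L3: in={k,y} out={y}
  L4: in={y} out={k,y}
  L5: in={k,y} out={y}
  L6: in={y} out={y}
  L7: in={y} out=∅
  L8: in={y} out={y}

Interfere edges:
  k: {y,z}
  n: {y}
  p: {y}
  y: {k,n,p,z}
  z: {k,y}

Chromatic number:
  {k,y,z} pairwise interfere (3-clique) ⇒ χ ≥ 3
  3-colouring: R0={y}  R1={k,n,p}  R2={z}
  χ = 3

Answer: 3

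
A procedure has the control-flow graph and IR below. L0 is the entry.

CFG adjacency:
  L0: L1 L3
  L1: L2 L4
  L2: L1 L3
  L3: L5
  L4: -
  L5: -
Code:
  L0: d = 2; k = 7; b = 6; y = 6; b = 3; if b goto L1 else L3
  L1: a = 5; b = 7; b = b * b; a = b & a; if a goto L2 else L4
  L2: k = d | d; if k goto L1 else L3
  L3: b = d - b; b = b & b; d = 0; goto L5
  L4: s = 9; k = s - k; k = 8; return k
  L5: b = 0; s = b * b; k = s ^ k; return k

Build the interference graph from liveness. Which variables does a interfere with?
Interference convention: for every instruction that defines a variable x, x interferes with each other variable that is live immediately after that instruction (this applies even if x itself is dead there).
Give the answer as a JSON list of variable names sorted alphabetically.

Answer: ["b", "d", "k"]

Derivation:
Block summaries:
  L0: def={b,d,k,y} ue=∅
  L1: def={a,b} ue=∅
  L2: def={k} ue={d}
  L3: def={b,d} ue={b,d}
  L4: def={k,s} ue={k}
  L5: def={b,k,s} ue={k}

Liveness:
  L0 li=∅ lo={b,d,k}
  L1 li={d,k} lo={b,d,k}
  L2 li={b,d} lo={b,d,k}
  L3 li={b,d,k} lo={k}
  L4 li={k} lo=∅
  L5 li={k} lo=∅

Interfere edges:
  a — {b,d,k}
  b — {a,d,k}
  d — {a,b,k,y}
  k — {a,b,d,s,y}
  s — {k}
  y — {d,k}

N(a) = ["b", "d", "k"]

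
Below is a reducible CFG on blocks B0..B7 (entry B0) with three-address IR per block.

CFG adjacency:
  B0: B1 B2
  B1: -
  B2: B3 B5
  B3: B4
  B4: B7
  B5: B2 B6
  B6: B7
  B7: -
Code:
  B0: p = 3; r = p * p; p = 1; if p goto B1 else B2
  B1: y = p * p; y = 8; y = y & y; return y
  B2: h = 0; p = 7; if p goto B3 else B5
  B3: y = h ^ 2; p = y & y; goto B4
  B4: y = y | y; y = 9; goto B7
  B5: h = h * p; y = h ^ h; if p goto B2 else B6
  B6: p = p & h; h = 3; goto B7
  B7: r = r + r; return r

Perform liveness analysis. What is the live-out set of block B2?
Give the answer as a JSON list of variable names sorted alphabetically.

Per-block:
  B0: def={p,r} ue=∅
  B1: def={y} ue={p}
  B2: def={h,p} ue=∅
  B3: def={p,y} ue={h}
  B4: def={y} ue={y}
  B5: def={h,y} ue={h,p}
  B6: def={h,p} ue={h,p}
  B7: def={r} ue={r}

Backward fixpoint:
  live B0: ∅→{p,r}
  live B1: {p}→∅
  live B2: {r}→{h,p,r}
  live B3: {h,r}→{r,y}
  live B4: {r,y}→{r}
  live B5: {h,p,r}→{h,p,r}
  live B6: {h,p,r}→{r}
  live B7: {r}→∅

live-out(B2) = ["h", "p", "r"]

Answer: ["h", "p", "r"]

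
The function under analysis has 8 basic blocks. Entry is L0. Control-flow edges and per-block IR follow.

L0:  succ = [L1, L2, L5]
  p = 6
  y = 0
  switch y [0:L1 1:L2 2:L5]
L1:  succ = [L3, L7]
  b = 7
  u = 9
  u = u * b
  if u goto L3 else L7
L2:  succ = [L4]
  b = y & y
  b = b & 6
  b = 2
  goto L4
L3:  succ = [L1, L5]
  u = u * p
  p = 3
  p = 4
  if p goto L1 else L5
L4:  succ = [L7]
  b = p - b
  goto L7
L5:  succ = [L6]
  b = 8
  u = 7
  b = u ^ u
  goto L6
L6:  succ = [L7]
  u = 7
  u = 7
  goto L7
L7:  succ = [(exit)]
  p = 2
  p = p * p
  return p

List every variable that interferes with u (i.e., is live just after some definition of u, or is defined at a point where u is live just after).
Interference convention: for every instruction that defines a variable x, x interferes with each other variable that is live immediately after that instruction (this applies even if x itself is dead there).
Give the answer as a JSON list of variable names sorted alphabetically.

Block summaries:
  L0: {p,y} / ∅
  L1: {b,u} / ∅
  L2: {b} / {y}
  L3: {p,u} / {p,u}
  L4: {b} / {b,p}
  L5: {b,u} / ∅
  L6: {u} / ∅
  L7: {p} / ∅

Liveness:
  live L0: ∅→{p,y}
  live L1: {p}→{p,u}
  live L2: {p,y}→{b,p}
  live L3: {p,u}→{p}
  live L4: {b,p}→∅
  live L5: ∅→∅
  live L6: ∅→∅
  live L7: ∅→∅

Interfere edges:
  b — {p,u}
  p — {b,u,y}
  u — {b,p}
  y — {p}

N(u) = ["b", "p"]

Answer: ["b", "p"]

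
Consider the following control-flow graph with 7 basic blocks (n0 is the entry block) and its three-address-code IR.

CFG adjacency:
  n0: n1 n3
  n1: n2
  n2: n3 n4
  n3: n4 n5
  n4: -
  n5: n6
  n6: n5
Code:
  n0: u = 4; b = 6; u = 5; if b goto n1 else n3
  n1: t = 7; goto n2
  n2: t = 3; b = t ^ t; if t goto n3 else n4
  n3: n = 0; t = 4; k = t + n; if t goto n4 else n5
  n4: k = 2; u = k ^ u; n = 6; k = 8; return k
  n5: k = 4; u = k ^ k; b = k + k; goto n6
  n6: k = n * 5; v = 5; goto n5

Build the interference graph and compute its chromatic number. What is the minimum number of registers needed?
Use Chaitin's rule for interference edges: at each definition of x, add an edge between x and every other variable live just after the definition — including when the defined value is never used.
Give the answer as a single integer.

Per-block:
  n0: def={b,u} ue=∅
  n1: def={t} ue=∅
  n2: def={b,t} ue=∅
  n3: def={k,n,t} ue=∅
  n4: def={k,n,u} ue={u}
  n5: def={b,k,u} ue=∅
  n6: def={k,v} ue={n}

Liveness:
  n0: in=∅ out={u}
  n1: in={u} out={u}
  n2: in={u} out={u}
  n3: in={u} out={n,u}
  n4: in={u} out=∅
  n5: in={n} out={n}
  n6: in={n} out={n}

Interfere edges:
  b↔{n,t,u}
  k↔{n,t,u}
  n↔{b,k,t,u,v}
  t↔{b,k,n,u}
  u↔{b,k,n,t}
  v↔{n}

Chromatic number:
  {b,n,t,u} pairwise interfere (4-clique) ⇒ χ ≥ 4
  4-colouring: c0={n}  c1={t,v}  c2={u}  c3={b,k}
  χ = 4

Answer: 4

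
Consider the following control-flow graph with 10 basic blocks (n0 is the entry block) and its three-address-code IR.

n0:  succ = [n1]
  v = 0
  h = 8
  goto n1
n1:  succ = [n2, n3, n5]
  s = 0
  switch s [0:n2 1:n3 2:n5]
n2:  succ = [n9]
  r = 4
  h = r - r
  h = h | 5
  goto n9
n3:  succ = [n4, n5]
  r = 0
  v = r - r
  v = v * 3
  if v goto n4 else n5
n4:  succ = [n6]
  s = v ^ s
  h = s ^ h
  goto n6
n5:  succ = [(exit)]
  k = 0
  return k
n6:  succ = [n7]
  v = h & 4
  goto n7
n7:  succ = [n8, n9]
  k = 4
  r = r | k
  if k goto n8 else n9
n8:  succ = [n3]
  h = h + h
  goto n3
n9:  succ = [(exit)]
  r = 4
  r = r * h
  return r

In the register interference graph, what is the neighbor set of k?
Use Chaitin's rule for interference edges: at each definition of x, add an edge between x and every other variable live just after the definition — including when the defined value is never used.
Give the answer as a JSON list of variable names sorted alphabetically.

Answer: ["h", "r", "s"]

Analysis:
Block summaries:
  n0: def={h,v} ue=∅
  n1: def={s} ue=∅
  n2: def={h,r} ue=∅
  n3: def={r,v} ue=∅
  n4: def={h,s} ue={h,s,v}
  n5: def={k} ue=∅
  n6: def={v} ue={h}
  n7: def={k,r} ue={r}
  n8: def={h} ue={h}
  n9: def={r} ue={h}

Liveness:
  n0 li=∅ lo={h}
  n1 li={h} lo={h,s}
  n2 li=∅ lo={h}
  n3 li={h,s} lo={h,r,s,v}
  n4 li={h,r,s,v} lo={h,r,s}
  n5 li=∅ lo=∅
  n6 li={h,r,s} lo={h,r,s}
  n7 li={h,r,s} lo={h,s}
  n8 li={h,s} lo={h,s}
  n9 li={h} lo=∅

Interference:
  h — {k,r,s,v}
  k — {h,r,s}
  r — {h,k,s,v}
  s — {h,k,r,v}
  v — {h,r,s}

N(k) = ["h", "r", "s"]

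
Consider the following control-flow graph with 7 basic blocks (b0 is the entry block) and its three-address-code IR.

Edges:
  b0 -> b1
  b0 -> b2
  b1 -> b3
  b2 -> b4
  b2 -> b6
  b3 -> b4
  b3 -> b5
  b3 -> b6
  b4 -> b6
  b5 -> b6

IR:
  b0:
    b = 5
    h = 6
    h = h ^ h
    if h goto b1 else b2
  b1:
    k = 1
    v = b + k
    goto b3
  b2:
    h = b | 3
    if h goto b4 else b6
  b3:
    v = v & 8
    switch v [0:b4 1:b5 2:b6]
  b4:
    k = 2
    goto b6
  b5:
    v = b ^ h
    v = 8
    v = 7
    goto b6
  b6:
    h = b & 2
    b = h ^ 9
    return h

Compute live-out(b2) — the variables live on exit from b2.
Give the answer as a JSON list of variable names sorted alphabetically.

Block summaries:
  b0 def {b,h} use ∅
  b1 def {k,v} use {b}
  b2 def {h} use {b}
  b3 def {v} use {v}
  b4 def {k} use ∅
  b5 def {v} use {b,h}
  b6 def {b,h} use {b}

Liveness:
  b0: in=∅ out={b,h}
  b1: in={b,h} out={b,h,v}
  b2: in={b} out={b}
  b3: in={b,h,v} out={b,h}
  b4: in={b} out={b}
  b5: in={b,h} out={b}
  b6: in={b} out=∅

live-out(b2) = ["b"]

Answer: ["b"]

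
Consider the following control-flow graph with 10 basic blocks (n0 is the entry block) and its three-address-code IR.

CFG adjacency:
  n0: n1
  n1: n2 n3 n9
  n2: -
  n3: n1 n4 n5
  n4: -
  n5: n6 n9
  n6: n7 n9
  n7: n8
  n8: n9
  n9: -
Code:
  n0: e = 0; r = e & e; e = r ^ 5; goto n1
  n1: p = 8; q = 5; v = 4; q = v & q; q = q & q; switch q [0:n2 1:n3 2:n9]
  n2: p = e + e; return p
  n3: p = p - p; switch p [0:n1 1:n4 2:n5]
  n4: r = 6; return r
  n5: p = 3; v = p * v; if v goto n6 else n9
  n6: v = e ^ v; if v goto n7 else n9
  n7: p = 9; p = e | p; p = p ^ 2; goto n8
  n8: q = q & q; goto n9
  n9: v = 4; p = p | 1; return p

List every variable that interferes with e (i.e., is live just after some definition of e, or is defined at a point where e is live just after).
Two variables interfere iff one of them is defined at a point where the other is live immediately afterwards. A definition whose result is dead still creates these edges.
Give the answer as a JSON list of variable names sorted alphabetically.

Block summaries:
  n0: {e,r} / ∅
  n1: {p,q,v} / ∅
  n2: {p} / {e}
  n3: {p} / {p}
  n4: {r} / ∅
  n5: {p,v} / {v}
  n6: {v} / {e,v}
  n7: {p} / {e}
  n8: {q} / {q}
  n9: {p,v} / {p}

Backward fixpoint:
  live n0: ∅→{e}
  live n1: {e}→{e,p,q,v}
  live n2: {e}→∅
  live n3: {e,p,q,v}→{e,q,v}
  live n4: ∅→∅
  live n5: {e,q,v}→{e,p,q,v}
  live n6: {e,p,q,v}→{e,p,q}
  live n7: {e,q}→{p,q}
  live n8: {p,q}→{p}
  live n9: {p}→∅

Conflict graph:
  e↔{p,q,v}
  p↔{e,q,v}
  q↔{e,p,v}
  r↔∅
  v↔{e,p,q}

N(e) = ["p", "q", "v"]

Answer: ["p", "q", "v"]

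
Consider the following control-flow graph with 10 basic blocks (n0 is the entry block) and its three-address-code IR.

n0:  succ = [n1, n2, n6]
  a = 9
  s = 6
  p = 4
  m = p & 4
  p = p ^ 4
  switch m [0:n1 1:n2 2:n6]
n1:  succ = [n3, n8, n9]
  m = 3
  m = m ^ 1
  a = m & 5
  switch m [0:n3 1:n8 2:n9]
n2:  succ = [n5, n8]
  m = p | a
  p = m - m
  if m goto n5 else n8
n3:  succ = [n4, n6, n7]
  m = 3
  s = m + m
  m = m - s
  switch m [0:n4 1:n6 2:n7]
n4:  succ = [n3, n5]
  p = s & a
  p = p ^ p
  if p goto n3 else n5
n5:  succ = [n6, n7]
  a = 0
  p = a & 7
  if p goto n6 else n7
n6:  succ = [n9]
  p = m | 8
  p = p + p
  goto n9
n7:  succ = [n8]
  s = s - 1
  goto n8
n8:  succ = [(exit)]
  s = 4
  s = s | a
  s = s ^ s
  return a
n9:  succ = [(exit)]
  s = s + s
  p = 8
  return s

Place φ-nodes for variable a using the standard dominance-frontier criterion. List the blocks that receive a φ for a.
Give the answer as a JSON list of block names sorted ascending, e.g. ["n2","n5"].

Answer: ["n5", "n6", "n7", "n8", "n9"]

Analysis:
idom tree: n1←n0 n2←n0 n3←n1 n4←n3 n5←n0 n6←n0 n7←n0 n8←n0 n9←n0
Dom at joins:
  n3: preds {n1,n4}: {n0,n1} ∩ {n0,n1,n3,n4} = {n0,n1}; idom=n1
  n5: preds {n2,n4}: {n0,n2} ∩ {n0,n1,n3,n4} = {n0}; idom=n0
  n6: preds {n0,n3,n5}: {n0} ∩ {n0,n1,n3} ∩ {n0,n5} = {n0}; idom=n0
  n7: preds {n3,n5}: {n0,n1,n3} ∩ {n0,n5} = {n0}; idom=n0
  n8: preds {n1,n2,n7}: {n0,n1} ∩ {n0,n2} ∩ {n0,n7} = {n0}; idom=n0
  n9: preds {n1,n6}: {n0,n1} ∩ {n0,n6} = {n0}; idom=n0

DF walk-up:
  n3←n1: walk · to n1
  n3←n4: walk n4→n3 to n1
  n5←n2: walk n2 to n0
  n5←n4: walk n4→n3→n1 to n0
  n6←n0: walk · to n0
  n6←n3: walk n3→n1 to n0
  n6←n5: walk n5 to n0
  n7←n3: walk n3→n1 to n0
  n7←n5: walk n5 to n0
  n8←n1: walk n1 to n0
  n8←n2: walk n2 to n0
  n8←n7: walk n7 to n0
  n9←n1: walk n1 to n0
  n9←n6: walk n6 to n0
  n0 → ∅
  n1 → {n5,n6,n7,n8,n9}
  n2 → {n5,n8}
  n3 → {n3,n5,n6,n7}
  n4 → {n3,n5}
  n5 → {n6,n7}
  n6 → {n9}
  n7 → {n8}
  n8 → ∅
  n9 → ∅

φ for a: defs {n0,n1,n5}
  DF⁺ = {n5,n6,n7,n8,n9}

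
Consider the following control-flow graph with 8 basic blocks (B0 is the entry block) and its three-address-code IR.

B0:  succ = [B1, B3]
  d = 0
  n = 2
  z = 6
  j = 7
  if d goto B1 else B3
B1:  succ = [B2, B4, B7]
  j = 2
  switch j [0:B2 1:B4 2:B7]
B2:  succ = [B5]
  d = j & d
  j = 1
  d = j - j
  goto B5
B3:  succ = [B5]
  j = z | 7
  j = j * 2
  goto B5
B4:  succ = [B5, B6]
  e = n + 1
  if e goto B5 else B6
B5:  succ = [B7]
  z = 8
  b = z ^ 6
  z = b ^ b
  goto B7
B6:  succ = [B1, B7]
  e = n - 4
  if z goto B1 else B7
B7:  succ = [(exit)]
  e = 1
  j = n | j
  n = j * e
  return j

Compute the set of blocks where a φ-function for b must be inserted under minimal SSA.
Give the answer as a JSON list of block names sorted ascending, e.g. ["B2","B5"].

idom tree: B1←B0 B2←B1 B3←B0 B4←B1 B5←B0 B6←B4 B7←B0
Join-block Dom:
  B1: preds {B0,B6}: {B0} ∩ {B0,B1,B4,B6} = {B0}; idom=B0
  B5: preds {B2,B3,B4}: {B0,B1,B2} ∩ {B0,B3} ∩ {B0,B1,B4} = {B0}; idom=B0
  B7: preds {B1,B5,B6}: {B0,B1} ∩ {B0,B5} ∩ {B0,B1,B4,B6} = {B0}; idom=B0

DF derivation:
  join B1 pred B0: · stop@B0
  join B1 pred B6: B6→B4→B1 stop@B0
  join B5 pred B2: B2→B1 stop@B0
  join B5 pred B3: B3 stop@B0
  join B5 pred B4: B4→B1 stop@B0
  join B7 pred B1: B1 stop@B0
  join B7 pred B5: B5 stop@B0
  join B7 pred B6: B6→B4→B1 stop@B0
  DF(B0)=∅
  DF(B1)={B1,B5,B7}
  DF(B2)={B5}
  DF(B3)={B5}
  DF(B4)={B1,B5,B7}
  DF(B5)={B7}
  DF(B6)={B1,B7}
  DF(B7)=∅

φ for b: defs {B5}
  DF⁺ = {B7}

Answer: ["B7"]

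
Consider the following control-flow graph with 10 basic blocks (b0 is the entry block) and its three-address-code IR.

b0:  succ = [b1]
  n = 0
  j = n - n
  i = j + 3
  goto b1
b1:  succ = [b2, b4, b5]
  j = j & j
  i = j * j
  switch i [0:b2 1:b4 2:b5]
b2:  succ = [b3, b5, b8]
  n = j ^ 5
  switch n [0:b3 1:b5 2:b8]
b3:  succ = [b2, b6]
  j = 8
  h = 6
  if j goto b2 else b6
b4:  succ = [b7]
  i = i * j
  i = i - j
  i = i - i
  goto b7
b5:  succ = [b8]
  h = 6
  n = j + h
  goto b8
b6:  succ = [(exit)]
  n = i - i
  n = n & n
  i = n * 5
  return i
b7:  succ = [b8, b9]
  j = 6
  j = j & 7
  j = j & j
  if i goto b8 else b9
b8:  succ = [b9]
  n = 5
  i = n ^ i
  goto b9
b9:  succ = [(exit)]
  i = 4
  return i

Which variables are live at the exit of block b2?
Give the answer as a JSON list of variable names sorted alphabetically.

Answer: ["i", "j"]

Working:
Per-block:
  b0 def {i,j,n} use ∅
  b1 def {i,j} use {j}
  b2 def {n} use {j}
  b3 def {h,j} use ∅
  b4 def {i} use {i,j}
  b5 def {h,n} use {j}
  b6 def {i,n} use {i}
  b7 def {j} use {i}
  b8 def {i,n} use {i}
  b9 def {i} use ∅

Live sets:
  b0: in=∅ out={j}
  b1: in={j} out={i,j}
  b2: in={i,j} out={i,j}
  b3: in={i} out={i,j}
  b4: in={i,j} out={i}
  b5: in={i,j} out={i}
  b6: in={i} out=∅
  b7: in={i} out={i}
  b8: in={i} out=∅
  b9: in=∅ out=∅

live-out(b2) = ["i", "j"]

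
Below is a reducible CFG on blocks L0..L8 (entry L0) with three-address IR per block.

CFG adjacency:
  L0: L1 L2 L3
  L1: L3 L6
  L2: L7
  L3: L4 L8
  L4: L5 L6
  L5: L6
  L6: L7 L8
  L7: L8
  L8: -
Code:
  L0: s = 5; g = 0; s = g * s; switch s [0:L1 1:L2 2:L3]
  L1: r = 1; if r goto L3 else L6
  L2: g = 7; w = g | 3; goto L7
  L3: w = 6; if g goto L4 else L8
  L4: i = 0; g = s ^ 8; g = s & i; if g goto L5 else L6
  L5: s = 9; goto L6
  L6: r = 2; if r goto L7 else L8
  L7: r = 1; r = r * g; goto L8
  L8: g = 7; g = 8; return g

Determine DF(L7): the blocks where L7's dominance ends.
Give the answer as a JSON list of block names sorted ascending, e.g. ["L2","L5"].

idom tree: L1←L0 L2←L0 L3←L0 L4←L3 L5←L4 L6←L0 L7←L0 L8←L0
Join-block Dom:
  L3: preds {L0,L1}: {L0} ∩ {L0,L1} = {L0}; idom=L0
  L6: preds {L1,L4,L5}: {L0,L1} ∩ {L0,L3,L4} ∩ {L0,L3,L4,L5} = {L0}; idom=L0
  L7: preds {L2,L6}: {L0,L2} ∩ {L0,L6} = {L0}; idom=L0
  L8: preds {L3,L6,L7}: {L0,L3} ∩ {L0,L6} ∩ {L0,L7} = {L0}; idom=L0

DF walk-up:
  L3←L0: walk · to L0
  L3←L1: walk L1 to L0
  L6←L1: walk L1 to L0
  L6←L4: walk L4→L3 to L0
  L6←L5: walk L5→L4→L3 to L0
  L7←L2: walk L2 to L0
  L7←L6: walk L6 to L0
  L8←L3: walk L3 to L0
  L8←L6: walk L6 to L0
  L8←L7: walk L7 to L0
  L0 → ∅
  L1 → {L3,L6}
  L2 → {L7}
  L3 → {L6,L8}
  L4 → {L6}
  L5 → {L6}
  L6 → {L7,L8}
  L7 → {L8}
  L8 → ∅

DF(L7) = ["L8"]

Answer: ["L8"]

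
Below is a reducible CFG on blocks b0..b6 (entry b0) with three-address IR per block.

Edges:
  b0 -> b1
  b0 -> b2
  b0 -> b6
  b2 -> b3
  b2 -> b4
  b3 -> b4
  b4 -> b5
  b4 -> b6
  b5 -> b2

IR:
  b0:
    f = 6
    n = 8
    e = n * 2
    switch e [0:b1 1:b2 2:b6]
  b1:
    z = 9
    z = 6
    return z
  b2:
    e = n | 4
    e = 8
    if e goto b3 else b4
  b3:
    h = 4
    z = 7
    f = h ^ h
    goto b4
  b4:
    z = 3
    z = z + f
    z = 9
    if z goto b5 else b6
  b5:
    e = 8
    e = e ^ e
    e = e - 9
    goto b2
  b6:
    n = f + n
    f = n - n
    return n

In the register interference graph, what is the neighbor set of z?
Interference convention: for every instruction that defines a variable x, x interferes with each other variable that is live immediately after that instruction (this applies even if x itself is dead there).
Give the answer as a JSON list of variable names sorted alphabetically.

Answer: ["f", "h", "n"]

Working:
Block summaries:
  b0: {e,f,n} / ∅
  b1: {z} / ∅
  b2: {e} / {n}
  b3: {f,h,z} / ∅
  b4: {z} / {f}
  b5: {e} / ∅
  b6: {f,n} / {f,n}

Backward fixpoint:
  b0 li=∅ lo={f,n}
  b1 li=∅ lo=∅
  b2 li={f,n} lo={f,n}
  b3 li={n} lo={f,n}
  b4 li={f,n} lo={f,n}
  b5 li={f,n} lo={f,n}
  b6 li={f,n} lo=∅

Interfere edges:
  e: {f,n}
  f: {e,n,z}
  h: {n,z}
  n: {e,f,h,z}
  z: {f,h,n}

N(z) = ["f", "h", "n"]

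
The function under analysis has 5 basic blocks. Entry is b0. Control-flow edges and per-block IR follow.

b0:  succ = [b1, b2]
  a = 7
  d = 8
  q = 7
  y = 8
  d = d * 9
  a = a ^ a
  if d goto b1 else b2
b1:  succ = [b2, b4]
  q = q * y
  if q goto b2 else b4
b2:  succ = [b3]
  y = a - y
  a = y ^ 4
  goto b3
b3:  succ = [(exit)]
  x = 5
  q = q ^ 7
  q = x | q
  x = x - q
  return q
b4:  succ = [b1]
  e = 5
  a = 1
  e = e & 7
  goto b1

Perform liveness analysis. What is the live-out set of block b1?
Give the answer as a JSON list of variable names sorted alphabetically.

def/use:
  b0: def={a,d,q,y} ue=∅
  b1: def={q} ue={q,y}
  b2: def={a,y} ue={a,y}
  b3: def={q,x} ue={q}
  b4: def={a,e} ue=∅

Backward fixpoint:
  b0: in=∅ out={a,q,y}
  b1: in={a,q,y} out={a,q,y}
  b2: in={a,q,y} out={q}
  b3: in={q} out=∅
  b4: in={q,y} out={a,q,y}

live-out(b1) = ["a", "q", "y"]

Answer: ["a", "q", "y"]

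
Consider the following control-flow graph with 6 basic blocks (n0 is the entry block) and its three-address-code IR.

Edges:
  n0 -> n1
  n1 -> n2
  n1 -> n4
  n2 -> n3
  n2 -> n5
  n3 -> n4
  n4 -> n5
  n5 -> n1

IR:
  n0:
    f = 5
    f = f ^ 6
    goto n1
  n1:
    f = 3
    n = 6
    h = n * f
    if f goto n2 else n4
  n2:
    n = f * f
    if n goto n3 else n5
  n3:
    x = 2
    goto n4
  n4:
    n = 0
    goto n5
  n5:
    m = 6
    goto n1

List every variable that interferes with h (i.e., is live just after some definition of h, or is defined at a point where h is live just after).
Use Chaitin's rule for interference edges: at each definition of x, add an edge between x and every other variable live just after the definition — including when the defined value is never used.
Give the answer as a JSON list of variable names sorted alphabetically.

Answer: ["f"]

Working:
def/use:
  n0: def={f} ue=∅
  n1: def={f,h,n} ue=∅
  n2: def={n} ue={f}
  n3: def={x} ue=∅
  n4: def={n} ue=∅
  n5: def={m} ue=∅

Backward fixpoint:
  n0 li=∅ lo=∅
  n1 li=∅ lo={f}
  n2 li={f} lo=∅
  n3 li=∅ lo=∅
  n4 li=∅ lo=∅
  n5 li=∅ lo=∅

Interference:
  f — {h,n}
  h — {f}
  m — ∅
  n — {f}
  x — ∅

N(h) = ["f"]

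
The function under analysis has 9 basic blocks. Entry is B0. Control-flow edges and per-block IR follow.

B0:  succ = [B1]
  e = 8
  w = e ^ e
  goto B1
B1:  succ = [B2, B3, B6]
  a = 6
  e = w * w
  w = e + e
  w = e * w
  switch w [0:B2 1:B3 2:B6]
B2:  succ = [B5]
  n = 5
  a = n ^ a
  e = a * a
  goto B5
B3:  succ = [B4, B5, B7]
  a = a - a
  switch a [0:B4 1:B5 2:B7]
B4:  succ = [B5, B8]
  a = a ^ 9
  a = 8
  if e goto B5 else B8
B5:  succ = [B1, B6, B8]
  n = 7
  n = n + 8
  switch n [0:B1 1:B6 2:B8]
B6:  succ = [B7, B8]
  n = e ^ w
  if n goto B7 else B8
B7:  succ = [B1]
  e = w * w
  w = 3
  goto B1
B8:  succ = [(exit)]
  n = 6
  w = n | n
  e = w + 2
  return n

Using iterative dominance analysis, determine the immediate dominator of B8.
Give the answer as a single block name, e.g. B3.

Answer: B1

Working:
idom tree: B1←B0 B2←B1 B3←B1 B4←B3 B5←B1 B6←B1 B7←B1 B8←B1
Dom∩ at merges:
  B1: preds {B0,B5,B7}: {B0} ∩ {B0,B1,B5} ∩ {B0,B1,B7} = {B0}; idom=B0
  B5: preds {B2,B3,B4}: {B0,B1,B2} ∩ {B0,B1,B3} ∩ {B0,B1,B3,B4} = {B0,B1}; idom=B1
  B6: preds {B1,B5}: {B0,B1} ∩ {B0,B1,B5} = {B0,B1}; idom=B1
  B7: preds {B3,B6}: {B0,B1,B3} ∩ {B0,B1,B6} = {B0,B1}; idom=B1
  B8: preds {B4,B5,B6}: {B0,B1,B3,B4} ∩ {B0,B1,B5} ∩ {B0,B1,B6} = {B0,B1}; idom=B1

idom(B8) = B1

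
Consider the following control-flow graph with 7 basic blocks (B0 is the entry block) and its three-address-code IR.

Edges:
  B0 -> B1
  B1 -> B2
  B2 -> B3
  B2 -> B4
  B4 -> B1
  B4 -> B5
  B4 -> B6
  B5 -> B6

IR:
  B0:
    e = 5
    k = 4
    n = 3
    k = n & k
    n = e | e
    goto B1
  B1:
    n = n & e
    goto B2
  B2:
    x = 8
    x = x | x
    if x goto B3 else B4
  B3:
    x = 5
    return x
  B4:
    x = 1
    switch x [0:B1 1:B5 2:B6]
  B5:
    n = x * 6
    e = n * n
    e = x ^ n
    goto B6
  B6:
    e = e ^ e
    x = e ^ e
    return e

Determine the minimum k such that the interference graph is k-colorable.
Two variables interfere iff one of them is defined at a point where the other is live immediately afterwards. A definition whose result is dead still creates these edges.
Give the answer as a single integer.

Per-block:
  B0: {e,k,n} / ∅
  B1: {n} / {e,n}
  B2: {x} / ∅
  B3: {x} / ∅
  B4: {x} / ∅
  B5: {e,n} / {x}
  B6: {e,x} / {e}

Liveness:
  live B0: ∅→{e,n}
  live B1: {e,n}→{e,n}
  live B2: {e,n}→{e,n}
  live B3: ∅→∅
  live B4: {e,n}→{e,n,x}
  live B5: {x}→{e}
  live B6: {e}→∅

Conflict graph:
  e: {k,n,x}
  k: {e,n}
  n: {e,k,x}
  x: {e,n}

Chromatic number:
  clique {e,k,n} ⇒ need ≥ 3
  3-colouring: r0={e}  r1={n}  r2={k,x}
  χ = 3

Answer: 3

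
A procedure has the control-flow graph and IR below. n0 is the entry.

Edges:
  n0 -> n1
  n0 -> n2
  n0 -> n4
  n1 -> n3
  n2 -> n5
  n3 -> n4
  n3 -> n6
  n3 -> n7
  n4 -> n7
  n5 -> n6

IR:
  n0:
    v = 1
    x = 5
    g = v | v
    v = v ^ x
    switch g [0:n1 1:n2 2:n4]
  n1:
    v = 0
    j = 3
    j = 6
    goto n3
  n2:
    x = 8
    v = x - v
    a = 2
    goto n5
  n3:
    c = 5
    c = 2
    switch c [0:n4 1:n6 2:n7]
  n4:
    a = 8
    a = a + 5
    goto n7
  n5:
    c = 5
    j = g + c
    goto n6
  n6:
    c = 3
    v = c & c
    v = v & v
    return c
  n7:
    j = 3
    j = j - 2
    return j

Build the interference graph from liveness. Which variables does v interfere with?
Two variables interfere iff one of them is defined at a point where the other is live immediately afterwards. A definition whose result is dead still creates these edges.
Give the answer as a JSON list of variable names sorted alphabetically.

Answer: ["c", "g", "x"]

Analysis:
def/use:
  n0: def={g,v,x} ue=∅
  n1: def={j,v} ue=∅
  n2: def={a,v,x} ue={v}
  n3: def={c} ue=∅
  n4: def={a} ue=∅
  n5: def={c,j} ue={g}
  n6: def={c,v} ue=∅
  n7: def={j} ue=∅

Liveness:
  n0 li=∅ lo={g,v}
  n1 li=∅ lo=∅
  n2 li={g,v} lo={g}
  n3 li=∅ lo=∅
  n4 li=∅ lo=∅
  n5 li={g} lo=∅
  n6 li=∅ lo=∅
  n7 li=∅ lo=∅

Interference:
  a↔{g}
  c↔{g,v}
  g↔{a,c,v,x}
  j↔∅
  v↔{c,g,x}
  x↔{g,v}

N(v) = ["c", "g", "x"]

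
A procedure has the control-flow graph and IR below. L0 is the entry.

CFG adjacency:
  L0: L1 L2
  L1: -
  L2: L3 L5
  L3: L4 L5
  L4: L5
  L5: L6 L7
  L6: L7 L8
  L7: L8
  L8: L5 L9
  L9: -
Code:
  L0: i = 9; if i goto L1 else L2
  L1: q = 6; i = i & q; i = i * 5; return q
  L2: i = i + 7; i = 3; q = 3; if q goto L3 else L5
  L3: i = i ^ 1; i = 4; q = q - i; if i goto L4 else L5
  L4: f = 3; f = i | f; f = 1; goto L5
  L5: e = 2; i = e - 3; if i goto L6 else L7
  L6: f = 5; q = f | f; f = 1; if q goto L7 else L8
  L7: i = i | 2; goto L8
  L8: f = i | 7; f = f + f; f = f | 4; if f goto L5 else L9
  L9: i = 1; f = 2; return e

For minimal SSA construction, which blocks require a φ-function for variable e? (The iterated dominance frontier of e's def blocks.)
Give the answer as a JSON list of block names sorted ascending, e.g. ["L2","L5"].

idom tree: L1←L0 L2←L0 L3←L2 L4←L3 L5←L2 L6←L5 L7←L5 L8←L5 L9←L8
Dom at joins:
  L5: preds {L2,L3,L4,L8}: {L0,L2} ∩ {L0,L2,L3} ∩ {L0,L2,L3,L4} ∩ {L0,L2,L5,L8} = {L0,L2}; idom=L2
  L7: preds {L5,L6}: {L0,L2,L5} ∩ {L0,L2,L5,L6} = {L0,L2,L5}; idom=L5
  L8: preds {L6,L7}: {L0,L2,L5,L6} ∩ {L0,L2,L5,L7} = {L0,L2,L5}; idom=L5

DF walk-up:
  L5←L2: walk · to L2
  L5←L3: walk L3 to L2
  L5←L4: walk L4→L3 to L2
  L5←L8: walk L8→L5 to L2
  L7←L5: walk · to L5
  L7←L6: walk L6 to L5
  L8←L6: walk L6 to L5
  L8←L7: walk L7 to L5
  DF(L0)=∅
  DF(L1)=∅
  DF(L2)=∅
  DF(L3)={L5}
  DF(L4)={L5}
  DF(L5)={L5}
  DF(L6)={L7,L8}
  DF(L7)={L8}
  DF(L8)={L5}
  DF(L9)=∅

φ for e: defs {L5}
  DF⁺ = {L5}

Answer: ["L5"]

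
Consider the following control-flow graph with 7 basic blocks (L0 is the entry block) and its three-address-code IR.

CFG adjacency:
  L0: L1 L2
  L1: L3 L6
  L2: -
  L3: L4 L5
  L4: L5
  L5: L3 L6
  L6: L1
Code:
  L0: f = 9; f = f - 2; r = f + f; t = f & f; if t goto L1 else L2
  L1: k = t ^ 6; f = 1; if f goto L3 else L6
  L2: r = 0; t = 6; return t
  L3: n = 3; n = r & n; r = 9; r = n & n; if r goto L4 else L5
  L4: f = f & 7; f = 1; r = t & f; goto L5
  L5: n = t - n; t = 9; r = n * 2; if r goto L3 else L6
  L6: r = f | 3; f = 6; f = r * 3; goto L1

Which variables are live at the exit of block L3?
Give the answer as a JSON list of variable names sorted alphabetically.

Answer: ["f", "n", "t"]

Analysis:
def/use:
  L0 def {f,r,t} use ∅
  L1 def {f,k} use {t}
  L2 def {r,t} use ∅
  L3 def {n,r} use {r}
  L4 def {f,r} use {f,t}
  L5 def {n,r,t} use {n,t}
  L6 def {f,r} use {f}

Backward fixpoint:
  live L0: ∅→{r,t}
  live L1: {r,t}→{f,r,t}
  live L2: ∅→∅
  live L3: {f,r,t}→{f,n,t}
  live L4: {f,n,t}→{f,n,t}
  live L5: {f,n,t}→{f,r,t}
  live L6: {f,t}→{r,t}

live-out(L3) = ["f", "n", "t"]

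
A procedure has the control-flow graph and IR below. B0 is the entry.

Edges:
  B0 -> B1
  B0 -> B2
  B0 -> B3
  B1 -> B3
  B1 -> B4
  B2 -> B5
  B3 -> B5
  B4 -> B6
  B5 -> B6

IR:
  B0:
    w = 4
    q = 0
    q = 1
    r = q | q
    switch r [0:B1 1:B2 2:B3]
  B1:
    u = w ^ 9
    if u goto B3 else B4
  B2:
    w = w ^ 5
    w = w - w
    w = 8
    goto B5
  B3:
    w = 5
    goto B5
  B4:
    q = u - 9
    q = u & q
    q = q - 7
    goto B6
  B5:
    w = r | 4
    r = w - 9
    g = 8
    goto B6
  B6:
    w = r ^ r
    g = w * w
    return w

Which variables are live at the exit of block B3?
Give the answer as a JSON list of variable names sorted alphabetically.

Answer: ["r"]

Working:
Block summaries:
  B0: def={q,r,w} ue=∅
  B1: def={u} ue={w}
  B2: def={w} ue={w}
  B3: def={w} ue=∅
  B4: def={q} ue={u}
  B5: def={g,r,w} ue={r}
  B6: def={g,w} ue={r}

Backward fixpoint:
  live B0: ∅→{r,w}
  live B1: {r,w}→{r,u}
  live B2: {r,w}→{r}
  live B3: {r}→{r}
  live B4: {r,u}→{r}
  live B5: {r}→{r}
  live B6: {r}→∅

live-out(B3) = ["r"]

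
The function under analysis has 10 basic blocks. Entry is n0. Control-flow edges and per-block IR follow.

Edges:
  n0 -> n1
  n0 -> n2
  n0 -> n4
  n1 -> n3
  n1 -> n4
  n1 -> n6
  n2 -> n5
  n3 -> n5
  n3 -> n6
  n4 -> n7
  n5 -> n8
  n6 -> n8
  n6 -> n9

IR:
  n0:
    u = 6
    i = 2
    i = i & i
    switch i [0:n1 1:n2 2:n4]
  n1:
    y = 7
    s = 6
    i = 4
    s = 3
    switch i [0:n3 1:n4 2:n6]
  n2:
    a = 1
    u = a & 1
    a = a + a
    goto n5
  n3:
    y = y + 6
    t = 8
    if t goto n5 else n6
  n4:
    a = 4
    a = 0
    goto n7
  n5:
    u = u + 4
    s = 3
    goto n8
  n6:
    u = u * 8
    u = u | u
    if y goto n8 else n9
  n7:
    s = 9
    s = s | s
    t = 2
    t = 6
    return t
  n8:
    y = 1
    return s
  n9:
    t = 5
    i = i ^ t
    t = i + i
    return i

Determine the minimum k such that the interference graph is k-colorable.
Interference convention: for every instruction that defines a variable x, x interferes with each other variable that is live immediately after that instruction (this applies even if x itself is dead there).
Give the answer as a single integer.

Per-block:
  n0: def={i,u} ue=∅
  n1: def={i,s,y} ue=∅
  n2: def={a,u} ue=∅
  n3: def={t,y} ue={y}
  n4: def={a} ue=∅
  n5: def={s,u} ue={u}
  n6: def={u} ue={u,y}
  n7: def={s,t} ue=∅
  n8: def={y} ue={s}
  n9: def={i,t} ue={i}

Live sets:
  n0: in=∅ out={u}
  n1: in={u} out={i,s,u,y}
  n2: in=∅ out={u}
  n3: in={i,s,u,y} out={i,s,u,y}
  n4: in=∅ out=∅
  n5: in={u} out={s}
  n6: in={i,s,u,y} out={i,s}
  n7: in=∅ out=∅
  n8: in={s} out=∅
  n9: in={i} out=∅

Interference:
  a↔{u}
  i↔{s,t,u,y}
  s↔{i,t,u,y}
  t↔{i,s,u,y}
  u↔{a,i,s,t,y}
  y↔{i,s,t,u}

Registers:
  lower bound: {i,s,t,u,y} mutually conflict ⇒ χ ≥ 5
  assign a→r1 i→r1 s→r2 t→r3 u→r0 y→r4 — no edge inside a register ⇒ χ ≤ 5
  χ = 5

Answer: 5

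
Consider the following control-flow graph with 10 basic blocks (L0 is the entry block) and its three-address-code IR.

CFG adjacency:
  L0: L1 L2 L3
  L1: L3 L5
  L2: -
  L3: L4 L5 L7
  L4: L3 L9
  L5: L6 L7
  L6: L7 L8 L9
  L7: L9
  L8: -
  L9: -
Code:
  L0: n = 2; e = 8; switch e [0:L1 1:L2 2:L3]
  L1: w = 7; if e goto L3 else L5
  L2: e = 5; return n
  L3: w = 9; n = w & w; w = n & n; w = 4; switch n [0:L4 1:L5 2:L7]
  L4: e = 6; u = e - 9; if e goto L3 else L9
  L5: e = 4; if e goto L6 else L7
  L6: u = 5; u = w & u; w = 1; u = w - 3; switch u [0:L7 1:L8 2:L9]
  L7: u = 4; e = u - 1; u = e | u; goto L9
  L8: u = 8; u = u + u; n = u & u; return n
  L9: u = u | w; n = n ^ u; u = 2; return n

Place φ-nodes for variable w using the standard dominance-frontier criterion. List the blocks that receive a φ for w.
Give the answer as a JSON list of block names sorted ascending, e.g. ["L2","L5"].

Answer: ["L3", "L5", "L7", "L9"]

Working:
idom tree: L1←L0 L2←L0 L3←L0 L4←L3 L5←L0 L6←L5 L7←L0 L8←L6 L9←L0
Join-block Dom:
  L3: preds {L0,L1,L4}: {L0} ∩ {L0,L1} ∩ {L0,L3,L4} = {L0}; idom=L0
  L5: preds {L1,L3}: {L0,L1} ∩ {L0,L3} = {L0}; idom=L0
  L7: preds {L3,L5,L6}: {L0,L3} ∩ {L0,L5} ∩ {L0,L5,L6} = {L0}; idom=L0
  L9: preds {L4,L6,L7}: {L0,L3,L4} ∩ {L0,L5,L6} ∩ {L0,L7} = {L0}; idom=L0

Frontier:
  join L3 pred L0: · stop@L0
  join L3 pred L1: L1 stop@L0
  join L3 pred L4: L4→L3 stop@L0
  join L5 pred L1: L1 stop@L0
  join L5 pred L3: L3 stop@L0
  join L7 pred L3: L3 stop@L0
  join L7 pred L5: L5 stop@L0
  join L7 pred L6: L6→L5 stop@L0
  join L9 pred L4: L4→L3 stop@L0
  join L9 pred L6: L6→L5 stop@L0
  join L9 pred L7: L7 stop@L0
  DF(L0)=∅
  DF(L1)={L3,L5}
  DF(L2)=∅
  DF(L3)={L3,L5,L7,L9}
  DF(L4)={L3,L9}
  DF(L5)={L7,L9}
  DF(L6)={L7,L9}
  DF(L7)={L9}
  DF(L8)=∅
  DF(L9)=∅

φ for w: defs {L1,L3,L6}
  DF⁺ = {L3,L5,L7,L9}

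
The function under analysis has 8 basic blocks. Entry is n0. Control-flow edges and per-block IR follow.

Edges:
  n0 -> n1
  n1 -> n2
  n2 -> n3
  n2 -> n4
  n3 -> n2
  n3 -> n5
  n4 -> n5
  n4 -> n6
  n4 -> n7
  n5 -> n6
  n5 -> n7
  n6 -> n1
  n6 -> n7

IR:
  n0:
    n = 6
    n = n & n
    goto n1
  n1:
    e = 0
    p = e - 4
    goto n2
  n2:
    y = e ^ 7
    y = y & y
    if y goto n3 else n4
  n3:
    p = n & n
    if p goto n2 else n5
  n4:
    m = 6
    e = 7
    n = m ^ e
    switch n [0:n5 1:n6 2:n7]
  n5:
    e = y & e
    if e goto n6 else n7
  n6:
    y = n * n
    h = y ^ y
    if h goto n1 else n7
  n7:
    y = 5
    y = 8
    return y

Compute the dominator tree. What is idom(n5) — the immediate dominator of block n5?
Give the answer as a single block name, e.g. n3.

Answer: n2

Analysis:
idom tree: n1←n0 n2←n1 n3←n2 n4←n2 n5←n2 n6←n2 n7←n2
Join-block Dom:
  n1: preds {n0,n6}: {n0} ∩ {n0,n1,n2,n6} = {n0}; idom=n0
  n2: preds {n1,n3}: {n0,n1} ∩ {n0,n1,n2,n3} = {n0,n1}; idom=n1
  n5: preds {n3,n4}: {n0,n1,n2,n3} ∩ {n0,n1,n2,n4} = {n0,n1,n2}; idom=n2
  n6: preds {n4,n5}: {n0,n1,n2,n4} ∩ {n0,n1,n2,n5} = {n0,n1,n2}; idom=n2
  n7: preds {n4,n5,n6}: {n0,n1,n2,n4} ∩ {n0,n1,n2,n5} ∩ {n0,n1,n2,n6} = {n0,n1,n2}; idom=n2

idom(n5) = n2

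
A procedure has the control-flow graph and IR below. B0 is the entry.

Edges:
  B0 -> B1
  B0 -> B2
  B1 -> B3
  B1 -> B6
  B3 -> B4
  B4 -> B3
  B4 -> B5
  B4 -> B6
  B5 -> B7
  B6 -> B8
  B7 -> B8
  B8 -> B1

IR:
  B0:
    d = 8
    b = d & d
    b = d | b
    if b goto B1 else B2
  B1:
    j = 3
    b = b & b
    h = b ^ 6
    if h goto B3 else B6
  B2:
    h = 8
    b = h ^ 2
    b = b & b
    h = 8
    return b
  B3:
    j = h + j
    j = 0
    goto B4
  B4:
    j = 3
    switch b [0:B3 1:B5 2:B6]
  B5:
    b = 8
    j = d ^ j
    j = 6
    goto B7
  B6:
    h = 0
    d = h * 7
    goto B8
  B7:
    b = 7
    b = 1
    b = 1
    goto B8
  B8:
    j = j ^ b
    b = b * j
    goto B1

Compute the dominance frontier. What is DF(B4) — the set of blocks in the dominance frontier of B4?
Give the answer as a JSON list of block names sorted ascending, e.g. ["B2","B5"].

Answer: ["B3", "B6", "B8"]

Working:
idom tree: B1←B0 B2←B0 B3←B1 B4←B3 B5←B4 B6←B1 B7←B5 B8←B1
Dom at joins:
  B1: preds {B0,B8}: {B0} ∩ {B0,B1,B8} = {B0}; idom=B0
  B3: preds {B1,B4}: {B0,B1} ∩ {B0,B1,B3,B4} = {B0,B1}; idom=B1
  B6: preds {B1,B4}: {B0,B1} ∩ {B0,B1,B3,B4} = {B0,B1}; idom=B1
  B8: preds {B6,B7}: {B0,B1,B6} ∩ {B0,B1,B3,B4,B5,B7} = {B0,B1}; idom=B1

DF derivation:
  B1←B0: walk · to B0
  B1←B8: walk B8→B1 to B0
  B3←B1: walk · to B1
  B3←B4: walk B4→B3 to B1
  B6←B1: walk · to B1
  B6←B4: walk B4→B3 to B1
  B8←B6: walk B6 to B1
  B8←B7: walk B7→B5→B4→B3 to B1
  B0 → ∅
  B1 → {B1}
  B2 → ∅
  B3 → {B3,B6,B8}
  B4 → {B3,B6,B8}
  B5 → {B8}
  B6 → {B8}
  B7 → {B8}
  B8 → {B1}

DF(B4) = ["B3", "B6", "B8"]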